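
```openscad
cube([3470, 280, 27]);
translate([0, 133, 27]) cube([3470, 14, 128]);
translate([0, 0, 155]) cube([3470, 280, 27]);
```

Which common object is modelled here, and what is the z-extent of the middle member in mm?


An I-beam. The web height is 128 mm.

Two wide flanges with a thin centred web — an I-beam. Overall 182 mm minus two 27 mm flanges gives a web of 182 − 2·27 = 128 mm.


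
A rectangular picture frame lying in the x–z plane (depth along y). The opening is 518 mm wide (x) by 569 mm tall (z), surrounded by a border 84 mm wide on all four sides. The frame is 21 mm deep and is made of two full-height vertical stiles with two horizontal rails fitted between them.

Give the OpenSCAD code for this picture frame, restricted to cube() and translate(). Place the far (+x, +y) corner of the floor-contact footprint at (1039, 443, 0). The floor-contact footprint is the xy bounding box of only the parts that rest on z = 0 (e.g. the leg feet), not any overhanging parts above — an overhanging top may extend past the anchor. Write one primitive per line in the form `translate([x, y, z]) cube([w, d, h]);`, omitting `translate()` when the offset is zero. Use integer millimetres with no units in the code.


translate([353, 422, 0]) cube([84, 21, 737]);
translate([955, 422, 0]) cube([84, 21, 737]);
translate([437, 422, 0]) cube([518, 21, 84]);
translate([437, 422, 653]) cube([518, 21, 84]);


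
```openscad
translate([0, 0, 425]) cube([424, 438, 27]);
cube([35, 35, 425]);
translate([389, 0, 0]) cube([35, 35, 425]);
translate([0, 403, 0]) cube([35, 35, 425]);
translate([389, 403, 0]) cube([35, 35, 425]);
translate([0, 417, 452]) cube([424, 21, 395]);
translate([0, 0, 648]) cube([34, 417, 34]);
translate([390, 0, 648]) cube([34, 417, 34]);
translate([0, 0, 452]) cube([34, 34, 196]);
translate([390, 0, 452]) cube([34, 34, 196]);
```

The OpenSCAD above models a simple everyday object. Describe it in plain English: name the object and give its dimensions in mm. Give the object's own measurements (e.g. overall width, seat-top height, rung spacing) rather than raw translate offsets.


A chair. The seat is a 424×438×27 mm slab with its top at z = 452 mm, on four 35×35 mm corner legs (flush with the seat edges, standing on z = 0). A flat backrest 21 mm thick, 395 mm tall, spans the full seat width and rises from the seat top along its +y edge, rear face flush with the rear of the seat. Two armrests of 34×34 mm section run along each side from the seat's front edge to the front of the backrest, top faces 230 mm above the seat top and outer faces flush with the seat's x-edges; a 34×34 mm post under the front of each armrest stands on the seat at the front corner.


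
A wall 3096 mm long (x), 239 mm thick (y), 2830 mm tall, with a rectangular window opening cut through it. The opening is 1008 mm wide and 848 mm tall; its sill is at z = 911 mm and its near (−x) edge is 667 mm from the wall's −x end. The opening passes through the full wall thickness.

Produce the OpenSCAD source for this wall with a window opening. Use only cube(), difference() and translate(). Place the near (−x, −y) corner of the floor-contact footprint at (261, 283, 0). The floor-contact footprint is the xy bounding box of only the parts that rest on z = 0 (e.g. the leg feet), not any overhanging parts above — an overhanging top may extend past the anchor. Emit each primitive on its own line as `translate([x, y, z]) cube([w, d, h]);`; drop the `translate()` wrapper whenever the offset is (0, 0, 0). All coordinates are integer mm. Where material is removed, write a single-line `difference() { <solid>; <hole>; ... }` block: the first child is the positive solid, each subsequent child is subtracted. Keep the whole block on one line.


difference() { translate([261, 283, 0]) cube([3096, 239, 2830]); translate([928, 283, 911]) cube([1008, 239, 848]); }


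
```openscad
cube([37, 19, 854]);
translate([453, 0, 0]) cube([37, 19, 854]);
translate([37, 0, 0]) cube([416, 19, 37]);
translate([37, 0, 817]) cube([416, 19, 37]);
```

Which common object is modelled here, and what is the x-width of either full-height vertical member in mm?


A picture frame. The border width is 37 mm.

Four thin pieces enclosing a rectangular opening — a picture frame. The two full-height stiles are 854 mm tall; the top rail sits at z = 817 and is 37 mm tall, so the border above the opening is 854 − 817 = 37 mm, matching the stile x-width.


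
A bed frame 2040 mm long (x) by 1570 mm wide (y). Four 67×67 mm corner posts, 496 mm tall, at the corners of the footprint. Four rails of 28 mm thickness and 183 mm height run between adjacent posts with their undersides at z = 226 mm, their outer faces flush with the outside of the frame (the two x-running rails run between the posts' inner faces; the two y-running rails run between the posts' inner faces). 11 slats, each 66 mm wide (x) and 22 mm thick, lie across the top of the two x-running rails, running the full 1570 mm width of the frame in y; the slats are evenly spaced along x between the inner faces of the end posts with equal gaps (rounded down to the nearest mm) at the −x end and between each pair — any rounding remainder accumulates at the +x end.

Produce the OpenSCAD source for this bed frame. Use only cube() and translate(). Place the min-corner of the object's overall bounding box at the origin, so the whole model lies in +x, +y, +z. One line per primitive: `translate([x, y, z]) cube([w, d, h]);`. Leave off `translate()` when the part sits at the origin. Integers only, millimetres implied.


cube([67, 67, 496]);
translate([0, 1503, 0]) cube([67, 67, 496]);
translate([1973, 0, 0]) cube([67, 67, 496]);
translate([1973, 1503, 0]) cube([67, 67, 496]);
translate([67, 0, 226]) cube([1906, 28, 183]);
translate([67, 1542, 226]) cube([1906, 28, 183]);
translate([0, 67, 226]) cube([28, 1436, 183]);
translate([2012, 67, 226]) cube([28, 1436, 183]);
translate([165, 0, 409]) cube([66, 1570, 22]);
translate([329, 0, 409]) cube([66, 1570, 22]);
translate([493, 0, 409]) cube([66, 1570, 22]);
translate([657, 0, 409]) cube([66, 1570, 22]);
translate([821, 0, 409]) cube([66, 1570, 22]);
translate([985, 0, 409]) cube([66, 1570, 22]);
translate([1149, 0, 409]) cube([66, 1570, 22]);
translate([1313, 0, 409]) cube([66, 1570, 22]);
translate([1477, 0, 409]) cube([66, 1570, 22]);
translate([1641, 0, 409]) cube([66, 1570, 22]);
translate([1805, 0, 409]) cube([66, 1570, 22]);


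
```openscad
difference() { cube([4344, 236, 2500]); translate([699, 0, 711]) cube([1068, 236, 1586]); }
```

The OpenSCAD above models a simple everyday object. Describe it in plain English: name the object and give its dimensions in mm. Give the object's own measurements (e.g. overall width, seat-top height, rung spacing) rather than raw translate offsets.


A wall 4344 mm long (x), 236 mm thick (y), 2500 mm tall, with a rectangular window opening cut through it. The opening is 1068 mm wide and 1586 mm tall; its sill is at z = 711 mm and its near (−x) edge is 699 mm from the wall's −x end. The opening passes through the full wall thickness.


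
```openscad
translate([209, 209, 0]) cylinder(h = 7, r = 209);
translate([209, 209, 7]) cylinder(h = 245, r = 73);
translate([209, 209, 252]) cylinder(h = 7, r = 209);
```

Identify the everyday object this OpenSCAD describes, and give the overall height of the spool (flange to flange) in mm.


A spool. The overall height is 259 mm.

Three coaxial cylinders, large–small–large — a spool. Two 7 mm flanges and a 245 mm core give 7 + 245 + 7 = 259 mm.


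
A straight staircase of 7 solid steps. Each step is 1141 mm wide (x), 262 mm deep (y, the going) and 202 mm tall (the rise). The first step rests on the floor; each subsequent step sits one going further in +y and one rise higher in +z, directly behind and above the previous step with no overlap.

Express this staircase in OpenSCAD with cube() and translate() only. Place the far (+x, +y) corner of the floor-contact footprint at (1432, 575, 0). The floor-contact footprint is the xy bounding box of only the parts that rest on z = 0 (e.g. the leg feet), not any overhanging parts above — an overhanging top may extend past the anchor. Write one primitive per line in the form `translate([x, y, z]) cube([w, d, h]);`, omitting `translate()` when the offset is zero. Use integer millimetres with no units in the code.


translate([291, 313, 0]) cube([1141, 262, 202]);
translate([291, 575, 202]) cube([1141, 262, 202]);
translate([291, 837, 404]) cube([1141, 262, 202]);
translate([291, 1099, 606]) cube([1141, 262, 202]);
translate([291, 1361, 808]) cube([1141, 262, 202]);
translate([291, 1623, 1010]) cube([1141, 262, 202]);
translate([291, 1885, 1212]) cube([1141, 262, 202]);


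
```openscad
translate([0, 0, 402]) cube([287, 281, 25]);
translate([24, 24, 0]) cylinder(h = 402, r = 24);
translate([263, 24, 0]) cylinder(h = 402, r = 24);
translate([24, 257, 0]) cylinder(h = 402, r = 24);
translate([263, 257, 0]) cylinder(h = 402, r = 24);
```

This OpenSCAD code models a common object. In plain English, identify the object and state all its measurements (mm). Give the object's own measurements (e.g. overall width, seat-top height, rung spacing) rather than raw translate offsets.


A simple wooden stool: a rectangular seat 287 mm (x) by 281 mm (y), 25 mm thick, top face at z = 427 mm, on four round legs, each 48 mm in diameter. The legs rest on z = 0, each leg's axis is inset half a diameter from the nearest pair of seat edges (so the leg's bounding box is flush with the corner).


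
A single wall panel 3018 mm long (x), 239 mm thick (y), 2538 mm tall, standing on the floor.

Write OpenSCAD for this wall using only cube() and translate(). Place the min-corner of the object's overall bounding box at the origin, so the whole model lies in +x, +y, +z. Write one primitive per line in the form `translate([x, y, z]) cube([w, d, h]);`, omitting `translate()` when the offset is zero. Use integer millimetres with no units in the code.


cube([3018, 239, 2538]);


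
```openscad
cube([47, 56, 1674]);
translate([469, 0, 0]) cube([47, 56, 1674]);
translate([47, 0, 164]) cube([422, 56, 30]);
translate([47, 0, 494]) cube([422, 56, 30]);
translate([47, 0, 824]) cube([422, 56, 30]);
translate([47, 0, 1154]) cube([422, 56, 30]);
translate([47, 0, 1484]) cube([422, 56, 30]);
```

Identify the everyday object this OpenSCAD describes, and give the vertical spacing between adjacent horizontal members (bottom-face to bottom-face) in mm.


A ladder. The rung spacing is 330 mm.

Two tall 47×56 posts with 5 short bars between them — a ladder. Adjacent rungs sit at z = 164 and z = 494, so the spacing is 494 − 164 = 330 mm.


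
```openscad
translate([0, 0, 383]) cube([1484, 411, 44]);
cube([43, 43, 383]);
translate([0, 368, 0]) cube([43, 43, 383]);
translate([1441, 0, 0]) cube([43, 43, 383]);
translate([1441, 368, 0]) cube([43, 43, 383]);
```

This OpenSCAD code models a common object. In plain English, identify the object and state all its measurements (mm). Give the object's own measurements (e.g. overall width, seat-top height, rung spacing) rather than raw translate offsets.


A bench: a 1484×411 mm seat slab, 44 mm thick, top at z = 427 mm, on four 43×43 mm square legs flush with the seat corners and standing on z = 0.


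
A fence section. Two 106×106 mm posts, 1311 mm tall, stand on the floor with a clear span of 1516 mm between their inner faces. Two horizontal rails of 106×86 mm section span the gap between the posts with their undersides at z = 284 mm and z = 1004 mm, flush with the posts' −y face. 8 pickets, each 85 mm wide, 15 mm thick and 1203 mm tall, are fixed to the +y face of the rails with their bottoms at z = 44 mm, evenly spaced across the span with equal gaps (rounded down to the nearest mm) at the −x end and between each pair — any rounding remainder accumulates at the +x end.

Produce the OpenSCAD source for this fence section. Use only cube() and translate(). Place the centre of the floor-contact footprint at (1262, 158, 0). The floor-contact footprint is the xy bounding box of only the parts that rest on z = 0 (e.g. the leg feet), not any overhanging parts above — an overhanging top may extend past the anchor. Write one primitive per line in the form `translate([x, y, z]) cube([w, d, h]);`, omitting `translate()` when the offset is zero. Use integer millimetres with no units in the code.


translate([398, 105, 0]) cube([106, 106, 1311]);
translate([2020, 105, 0]) cube([106, 106, 1311]);
translate([504, 105, 284]) cube([1516, 106, 86]);
translate([504, 105, 1004]) cube([1516, 106, 86]);
translate([596, 211, 44]) cube([85, 15, 1203]);
translate([773, 211, 44]) cube([85, 15, 1203]);
translate([950, 211, 44]) cube([85, 15, 1203]);
translate([1127, 211, 44]) cube([85, 15, 1203]);
translate([1304, 211, 44]) cube([85, 15, 1203]);
translate([1481, 211, 44]) cube([85, 15, 1203]);
translate([1658, 211, 44]) cube([85, 15, 1203]);
translate([1835, 211, 44]) cube([85, 15, 1203]);


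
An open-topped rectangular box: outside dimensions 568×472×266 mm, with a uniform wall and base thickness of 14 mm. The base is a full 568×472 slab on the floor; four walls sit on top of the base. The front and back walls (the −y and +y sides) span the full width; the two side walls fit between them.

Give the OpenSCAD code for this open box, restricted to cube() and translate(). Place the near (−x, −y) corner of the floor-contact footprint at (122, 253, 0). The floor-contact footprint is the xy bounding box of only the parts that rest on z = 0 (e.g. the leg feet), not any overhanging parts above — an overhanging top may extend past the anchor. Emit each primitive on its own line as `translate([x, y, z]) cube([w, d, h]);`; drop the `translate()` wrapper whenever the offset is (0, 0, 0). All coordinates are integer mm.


translate([122, 253, 0]) cube([568, 472, 14]);
translate([122, 253, 14]) cube([568, 14, 252]);
translate([122, 711, 14]) cube([568, 14, 252]);
translate([122, 267, 14]) cube([14, 444, 252]);
translate([676, 267, 14]) cube([14, 444, 252]);


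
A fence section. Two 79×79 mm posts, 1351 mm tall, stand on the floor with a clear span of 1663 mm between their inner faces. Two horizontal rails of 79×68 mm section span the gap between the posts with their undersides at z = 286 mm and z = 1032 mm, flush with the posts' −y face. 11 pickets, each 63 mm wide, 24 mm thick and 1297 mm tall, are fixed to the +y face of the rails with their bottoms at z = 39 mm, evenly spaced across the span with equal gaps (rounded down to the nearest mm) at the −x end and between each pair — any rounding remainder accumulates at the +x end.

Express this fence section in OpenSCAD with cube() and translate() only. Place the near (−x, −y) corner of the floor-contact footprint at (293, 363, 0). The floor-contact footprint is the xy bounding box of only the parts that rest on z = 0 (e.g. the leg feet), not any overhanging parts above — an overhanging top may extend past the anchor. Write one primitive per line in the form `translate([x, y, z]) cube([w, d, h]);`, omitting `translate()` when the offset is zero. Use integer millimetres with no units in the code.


translate([293, 363, 0]) cube([79, 79, 1351]);
translate([2035, 363, 0]) cube([79, 79, 1351]);
translate([372, 363, 286]) cube([1663, 79, 68]);
translate([372, 363, 1032]) cube([1663, 79, 68]);
translate([452, 442, 39]) cube([63, 24, 1297]);
translate([595, 442, 39]) cube([63, 24, 1297]);
translate([738, 442, 39]) cube([63, 24, 1297]);
translate([881, 442, 39]) cube([63, 24, 1297]);
translate([1024, 442, 39]) cube([63, 24, 1297]);
translate([1167, 442, 39]) cube([63, 24, 1297]);
translate([1310, 442, 39]) cube([63, 24, 1297]);
translate([1453, 442, 39]) cube([63, 24, 1297]);
translate([1596, 442, 39]) cube([63, 24, 1297]);
translate([1739, 442, 39]) cube([63, 24, 1297]);
translate([1882, 442, 39]) cube([63, 24, 1297]);


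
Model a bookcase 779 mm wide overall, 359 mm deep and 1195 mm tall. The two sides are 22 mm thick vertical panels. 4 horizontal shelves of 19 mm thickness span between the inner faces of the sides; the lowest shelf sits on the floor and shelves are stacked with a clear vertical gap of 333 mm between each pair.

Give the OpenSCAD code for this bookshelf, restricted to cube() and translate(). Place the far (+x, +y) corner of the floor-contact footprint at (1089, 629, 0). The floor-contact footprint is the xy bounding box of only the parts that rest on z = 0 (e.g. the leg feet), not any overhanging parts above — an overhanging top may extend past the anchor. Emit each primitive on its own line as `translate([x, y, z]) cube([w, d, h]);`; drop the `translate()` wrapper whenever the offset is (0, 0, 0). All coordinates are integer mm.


translate([310, 270, 0]) cube([22, 359, 1195]);
translate([1067, 270, 0]) cube([22, 359, 1195]);
translate([332, 270, 0]) cube([735, 359, 19]);
translate([332, 270, 352]) cube([735, 359, 19]);
translate([332, 270, 704]) cube([735, 359, 19]);
translate([332, 270, 1056]) cube([735, 359, 19]);


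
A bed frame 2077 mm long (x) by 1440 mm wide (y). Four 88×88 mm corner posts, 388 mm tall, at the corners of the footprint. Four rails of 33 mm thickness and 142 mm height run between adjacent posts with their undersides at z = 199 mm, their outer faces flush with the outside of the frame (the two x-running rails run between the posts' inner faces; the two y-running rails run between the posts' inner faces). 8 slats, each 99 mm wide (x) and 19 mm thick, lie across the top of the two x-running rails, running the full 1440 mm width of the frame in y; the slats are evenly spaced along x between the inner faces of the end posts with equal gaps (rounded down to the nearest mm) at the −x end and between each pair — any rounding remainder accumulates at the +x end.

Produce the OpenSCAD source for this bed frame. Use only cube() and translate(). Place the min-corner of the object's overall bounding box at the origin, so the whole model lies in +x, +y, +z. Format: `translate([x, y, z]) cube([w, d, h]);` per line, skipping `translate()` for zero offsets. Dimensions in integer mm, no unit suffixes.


// slat z = rail_z + rail_h = 199 + 142 = 341
// slat gap = ⌊(1901 − 8·99) / 9⌋ = 123
cube([88, 88, 388]);
translate([0, 1352, 0]) cube([88, 88, 388]);
translate([1989, 0, 0]) cube([88, 88, 388]);
translate([1989, 1352, 0]) cube([88, 88, 388]);
translate([88, 0, 199]) cube([1901, 33, 142]);
translate([88, 1407, 199]) cube([1901, 33, 142]);
translate([0, 88, 199]) cube([33, 1264, 142]);
translate([2044, 88, 199]) cube([33, 1264, 142]);
translate([211, 0, 341]) cube([99, 1440, 19]);
translate([433, 0, 341]) cube([99, 1440, 19]);
translate([655, 0, 341]) cube([99, 1440, 19]);
translate([877, 0, 341]) cube([99, 1440, 19]);
translate([1099, 0, 341]) cube([99, 1440, 19]);
translate([1321, 0, 341]) cube([99, 1440, 19]);
translate([1543, 0, 341]) cube([99, 1440, 19]);
translate([1765, 0, 341]) cube([99, 1440, 19]);


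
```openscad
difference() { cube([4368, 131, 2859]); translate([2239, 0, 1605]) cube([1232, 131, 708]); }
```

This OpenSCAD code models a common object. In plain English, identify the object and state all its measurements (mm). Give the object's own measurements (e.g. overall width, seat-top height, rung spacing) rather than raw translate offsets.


A wall 4368 mm long (x), 131 mm thick (y), 2859 mm tall, with a rectangular window opening cut through it. The opening is 1232 mm wide and 708 mm tall; its sill is at z = 1605 mm and its near (−x) edge is 2239 mm from the wall's −x end. The opening passes through the full wall thickness.


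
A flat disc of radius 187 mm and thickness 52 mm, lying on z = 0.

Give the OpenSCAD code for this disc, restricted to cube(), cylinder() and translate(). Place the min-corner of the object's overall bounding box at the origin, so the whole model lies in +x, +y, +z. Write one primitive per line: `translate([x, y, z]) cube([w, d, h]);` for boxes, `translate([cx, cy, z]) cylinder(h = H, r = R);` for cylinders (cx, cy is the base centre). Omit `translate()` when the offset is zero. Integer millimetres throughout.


translate([187, 187, 0]) cylinder(h = 52, r = 187);


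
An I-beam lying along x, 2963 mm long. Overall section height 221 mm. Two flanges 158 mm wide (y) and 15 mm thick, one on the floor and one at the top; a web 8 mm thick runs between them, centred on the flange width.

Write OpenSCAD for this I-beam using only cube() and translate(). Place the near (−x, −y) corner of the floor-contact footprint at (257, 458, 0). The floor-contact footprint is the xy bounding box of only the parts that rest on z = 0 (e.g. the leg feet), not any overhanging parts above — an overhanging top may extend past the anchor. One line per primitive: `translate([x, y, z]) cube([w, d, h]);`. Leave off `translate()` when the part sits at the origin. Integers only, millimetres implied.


translate([257, 458, 0]) cube([2963, 158, 15]);
translate([257, 533, 15]) cube([2963, 8, 191]);
translate([257, 458, 206]) cube([2963, 158, 15]);


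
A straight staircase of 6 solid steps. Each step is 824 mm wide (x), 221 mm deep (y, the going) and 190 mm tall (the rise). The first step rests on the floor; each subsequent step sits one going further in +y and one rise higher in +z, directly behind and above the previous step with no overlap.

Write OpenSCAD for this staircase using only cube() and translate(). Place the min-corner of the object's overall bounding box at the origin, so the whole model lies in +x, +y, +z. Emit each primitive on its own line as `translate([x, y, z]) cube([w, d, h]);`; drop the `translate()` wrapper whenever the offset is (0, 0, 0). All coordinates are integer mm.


cube([824, 221, 190]);
translate([0, 221, 190]) cube([824, 221, 190]);
translate([0, 442, 380]) cube([824, 221, 190]);
translate([0, 663, 570]) cube([824, 221, 190]);
translate([0, 884, 760]) cube([824, 221, 190]);
translate([0, 1105, 950]) cube([824, 221, 190]);


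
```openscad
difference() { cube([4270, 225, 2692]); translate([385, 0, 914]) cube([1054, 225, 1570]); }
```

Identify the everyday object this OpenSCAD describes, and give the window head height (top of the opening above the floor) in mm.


A wall with a window opening. The window head height is 2484 mm.

A wall with a rectangular opening subtracted — a window. Sill at z = 914, opening 1570 mm tall, so the head is at 914 + 1570 = 2484 mm.


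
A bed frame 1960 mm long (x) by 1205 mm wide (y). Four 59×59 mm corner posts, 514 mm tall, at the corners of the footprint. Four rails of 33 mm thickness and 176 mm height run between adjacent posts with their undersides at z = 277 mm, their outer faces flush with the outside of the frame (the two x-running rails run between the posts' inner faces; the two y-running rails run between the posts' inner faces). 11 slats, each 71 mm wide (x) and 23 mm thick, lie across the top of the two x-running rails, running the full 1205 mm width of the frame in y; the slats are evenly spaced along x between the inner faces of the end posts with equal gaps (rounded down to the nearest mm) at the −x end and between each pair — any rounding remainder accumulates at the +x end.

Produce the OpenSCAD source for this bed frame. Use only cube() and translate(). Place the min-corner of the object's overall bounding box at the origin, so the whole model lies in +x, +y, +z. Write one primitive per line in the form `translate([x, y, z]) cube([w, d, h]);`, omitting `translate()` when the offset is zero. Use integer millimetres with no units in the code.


cube([59, 59, 514]);
translate([0, 1146, 0]) cube([59, 59, 514]);
translate([1901, 0, 0]) cube([59, 59, 514]);
translate([1901, 1146, 0]) cube([59, 59, 514]);
translate([59, 0, 277]) cube([1842, 33, 176]);
translate([59, 1172, 277]) cube([1842, 33, 176]);
translate([0, 59, 277]) cube([33, 1087, 176]);
translate([1927, 59, 277]) cube([33, 1087, 176]);
translate([147, 0, 453]) cube([71, 1205, 23]);
translate([306, 0, 453]) cube([71, 1205, 23]);
translate([465, 0, 453]) cube([71, 1205, 23]);
translate([624, 0, 453]) cube([71, 1205, 23]);
translate([783, 0, 453]) cube([71, 1205, 23]);
translate([942, 0, 453]) cube([71, 1205, 23]);
translate([1101, 0, 453]) cube([71, 1205, 23]);
translate([1260, 0, 453]) cube([71, 1205, 23]);
translate([1419, 0, 453]) cube([71, 1205, 23]);
translate([1578, 0, 453]) cube([71, 1205, 23]);
translate([1737, 0, 453]) cube([71, 1205, 23]);


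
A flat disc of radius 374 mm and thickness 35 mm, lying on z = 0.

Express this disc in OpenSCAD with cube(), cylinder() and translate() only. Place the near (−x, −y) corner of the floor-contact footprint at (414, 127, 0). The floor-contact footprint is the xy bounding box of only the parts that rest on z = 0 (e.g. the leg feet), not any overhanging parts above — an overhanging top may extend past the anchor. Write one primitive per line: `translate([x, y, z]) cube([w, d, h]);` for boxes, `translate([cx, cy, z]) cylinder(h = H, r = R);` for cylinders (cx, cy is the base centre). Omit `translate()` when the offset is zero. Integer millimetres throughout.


translate([788, 501, 0]) cylinder(h = 35, r = 374);


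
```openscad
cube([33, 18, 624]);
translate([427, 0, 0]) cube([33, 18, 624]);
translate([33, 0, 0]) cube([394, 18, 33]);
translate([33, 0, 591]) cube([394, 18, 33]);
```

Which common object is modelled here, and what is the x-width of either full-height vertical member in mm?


A picture frame. The border width is 33 mm.

Four thin pieces enclosing a rectangular opening — a picture frame. The two full-height stiles are 624 mm tall; the top rail sits at z = 591 and is 33 mm tall, so the border above the opening is 624 − 591 = 33 mm, matching the stile x-width.


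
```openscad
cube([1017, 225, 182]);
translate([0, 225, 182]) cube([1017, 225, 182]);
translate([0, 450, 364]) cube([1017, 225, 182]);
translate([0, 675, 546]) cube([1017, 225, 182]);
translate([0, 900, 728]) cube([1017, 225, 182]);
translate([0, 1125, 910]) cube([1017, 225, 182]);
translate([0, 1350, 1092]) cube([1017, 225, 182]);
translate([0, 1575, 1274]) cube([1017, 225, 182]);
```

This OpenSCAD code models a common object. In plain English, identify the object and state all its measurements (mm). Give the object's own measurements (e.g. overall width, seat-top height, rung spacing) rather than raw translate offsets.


A straight staircase of 8 solid steps. Each step is 1017 mm wide (x), 225 mm deep (y, the going) and 182 mm tall (the rise). The first step rests on the floor; each subsequent step sits one going further in +y and one rise higher in +z, directly behind and above the previous step with no overlap.


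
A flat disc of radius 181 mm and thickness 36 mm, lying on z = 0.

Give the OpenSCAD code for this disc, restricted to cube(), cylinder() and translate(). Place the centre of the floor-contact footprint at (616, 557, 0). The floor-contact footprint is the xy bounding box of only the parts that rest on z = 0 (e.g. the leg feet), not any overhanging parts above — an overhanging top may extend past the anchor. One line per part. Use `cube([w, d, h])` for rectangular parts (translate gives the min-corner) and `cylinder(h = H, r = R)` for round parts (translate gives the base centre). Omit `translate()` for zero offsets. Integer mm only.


translate([616, 557, 0]) cylinder(h = 36, r = 181);


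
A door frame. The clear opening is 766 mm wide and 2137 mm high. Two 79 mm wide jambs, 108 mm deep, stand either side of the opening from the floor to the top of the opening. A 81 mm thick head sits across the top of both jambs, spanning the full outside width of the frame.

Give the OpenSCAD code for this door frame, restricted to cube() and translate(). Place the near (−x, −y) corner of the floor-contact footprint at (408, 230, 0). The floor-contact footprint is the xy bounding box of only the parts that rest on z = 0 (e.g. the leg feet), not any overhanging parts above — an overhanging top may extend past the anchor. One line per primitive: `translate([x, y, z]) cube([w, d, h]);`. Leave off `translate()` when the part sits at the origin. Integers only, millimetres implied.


translate([408, 230, 0]) cube([79, 108, 2137]);
translate([1253, 230, 0]) cube([79, 108, 2137]);
translate([408, 230, 2137]) cube([924, 108, 81]);


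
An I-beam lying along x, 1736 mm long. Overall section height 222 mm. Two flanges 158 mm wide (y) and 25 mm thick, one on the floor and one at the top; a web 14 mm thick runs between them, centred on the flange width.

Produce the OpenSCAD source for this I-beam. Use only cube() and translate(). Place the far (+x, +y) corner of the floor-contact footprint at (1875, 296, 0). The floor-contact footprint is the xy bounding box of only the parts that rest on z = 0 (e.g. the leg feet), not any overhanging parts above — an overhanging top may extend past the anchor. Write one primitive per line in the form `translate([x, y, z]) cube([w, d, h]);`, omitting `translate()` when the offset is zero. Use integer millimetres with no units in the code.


translate([139, 138, 0]) cube([1736, 158, 25]);
translate([139, 210, 25]) cube([1736, 14, 172]);
translate([139, 138, 197]) cube([1736, 158, 25]);


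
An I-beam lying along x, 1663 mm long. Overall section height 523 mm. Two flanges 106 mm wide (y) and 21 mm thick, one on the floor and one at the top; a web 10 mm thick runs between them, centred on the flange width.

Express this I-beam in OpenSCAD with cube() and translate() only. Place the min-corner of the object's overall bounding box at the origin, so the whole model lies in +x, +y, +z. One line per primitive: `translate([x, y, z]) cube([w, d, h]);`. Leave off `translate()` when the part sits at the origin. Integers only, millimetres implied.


cube([1663, 106, 21]);
translate([0, 48, 21]) cube([1663, 10, 481]);
translate([0, 0, 502]) cube([1663, 106, 21]);


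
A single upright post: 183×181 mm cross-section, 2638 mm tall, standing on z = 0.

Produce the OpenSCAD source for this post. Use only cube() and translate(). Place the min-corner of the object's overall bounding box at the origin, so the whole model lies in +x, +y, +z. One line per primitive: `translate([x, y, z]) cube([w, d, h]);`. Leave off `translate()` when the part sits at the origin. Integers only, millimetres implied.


cube([183, 181, 2638]);


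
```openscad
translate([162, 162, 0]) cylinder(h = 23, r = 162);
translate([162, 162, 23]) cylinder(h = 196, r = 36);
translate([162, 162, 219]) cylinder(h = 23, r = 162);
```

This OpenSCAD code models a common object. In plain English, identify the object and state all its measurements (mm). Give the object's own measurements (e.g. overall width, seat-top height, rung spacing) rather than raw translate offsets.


A spool: two coaxial disc flanges of radius 162 mm and thickness 23 mm, joined by a core cylinder of radius 36 mm and height 196 mm. The lower flange rests on z = 0 and the three cylinders share a vertical axis.


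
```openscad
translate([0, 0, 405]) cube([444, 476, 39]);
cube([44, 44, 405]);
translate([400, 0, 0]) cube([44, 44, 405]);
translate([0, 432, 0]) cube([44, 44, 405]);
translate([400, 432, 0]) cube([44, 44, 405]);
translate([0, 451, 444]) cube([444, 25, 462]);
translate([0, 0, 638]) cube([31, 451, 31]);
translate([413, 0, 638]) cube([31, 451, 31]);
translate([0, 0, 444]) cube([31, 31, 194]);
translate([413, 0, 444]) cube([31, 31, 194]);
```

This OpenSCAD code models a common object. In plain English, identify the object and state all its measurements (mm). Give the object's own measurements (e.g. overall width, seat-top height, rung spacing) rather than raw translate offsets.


A chair. The seat is a 444×476×39 mm slab with its top at z = 444 mm, on four 44×44 mm corner legs (flush with the seat edges, standing on z = 0). A flat backrest 25 mm thick, 462 mm tall, spans the full seat width and rises from the seat top along its +y edge, rear face flush with the rear of the seat. Two armrests of 31×31 mm section run along each side from the seat's front edge to the front of the backrest, top faces 225 mm above the seat top and outer faces flush with the seat's x-edges; a 31×31 mm post under the front of each armrest stands on the seat at the front corner.


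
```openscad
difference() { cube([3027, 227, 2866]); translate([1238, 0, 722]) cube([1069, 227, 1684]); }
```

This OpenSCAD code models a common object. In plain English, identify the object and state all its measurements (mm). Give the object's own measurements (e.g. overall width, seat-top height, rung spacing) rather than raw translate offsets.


A wall 3027 mm long (x), 227 mm thick (y), 2866 mm tall, with a rectangular window opening cut through it. The opening is 1069 mm wide and 1684 mm tall; its sill is at z = 722 mm and its near (−x) edge is 1238 mm from the wall's −x end. The opening passes through the full wall thickness.


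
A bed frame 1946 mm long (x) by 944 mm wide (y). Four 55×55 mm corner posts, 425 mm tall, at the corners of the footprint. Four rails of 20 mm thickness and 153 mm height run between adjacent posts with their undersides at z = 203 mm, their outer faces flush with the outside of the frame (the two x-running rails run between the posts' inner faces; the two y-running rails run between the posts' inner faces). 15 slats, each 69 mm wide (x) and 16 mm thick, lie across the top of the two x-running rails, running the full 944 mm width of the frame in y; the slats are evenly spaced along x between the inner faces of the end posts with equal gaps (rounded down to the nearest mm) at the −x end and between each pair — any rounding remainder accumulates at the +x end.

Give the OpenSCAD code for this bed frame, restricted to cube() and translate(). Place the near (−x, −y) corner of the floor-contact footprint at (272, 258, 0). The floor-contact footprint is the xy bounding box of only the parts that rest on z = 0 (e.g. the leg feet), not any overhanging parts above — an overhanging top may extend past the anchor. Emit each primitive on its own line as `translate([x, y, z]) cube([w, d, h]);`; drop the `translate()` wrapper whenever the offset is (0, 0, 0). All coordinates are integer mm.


translate([272, 258, 0]) cube([55, 55, 425]);
translate([272, 1147, 0]) cube([55, 55, 425]);
translate([2163, 258, 0]) cube([55, 55, 425]);
translate([2163, 1147, 0]) cube([55, 55, 425]);
translate([327, 258, 203]) cube([1836, 20, 153]);
translate([327, 1182, 203]) cube([1836, 20, 153]);
translate([272, 313, 203]) cube([20, 834, 153]);
translate([2198, 313, 203]) cube([20, 834, 153]);
translate([377, 258, 356]) cube([69, 944, 16]);
translate([496, 258, 356]) cube([69, 944, 16]);
translate([615, 258, 356]) cube([69, 944, 16]);
translate([734, 258, 356]) cube([69, 944, 16]);
translate([853, 258, 356]) cube([69, 944, 16]);
translate([972, 258, 356]) cube([69, 944, 16]);
translate([1091, 258, 356]) cube([69, 944, 16]);
translate([1210, 258, 356]) cube([69, 944, 16]);
translate([1329, 258, 356]) cube([69, 944, 16]);
translate([1448, 258, 356]) cube([69, 944, 16]);
translate([1567, 258, 356]) cube([69, 944, 16]);
translate([1686, 258, 356]) cube([69, 944, 16]);
translate([1805, 258, 356]) cube([69, 944, 16]);
translate([1924, 258, 356]) cube([69, 944, 16]);
translate([2043, 258, 356]) cube([69, 944, 16]);


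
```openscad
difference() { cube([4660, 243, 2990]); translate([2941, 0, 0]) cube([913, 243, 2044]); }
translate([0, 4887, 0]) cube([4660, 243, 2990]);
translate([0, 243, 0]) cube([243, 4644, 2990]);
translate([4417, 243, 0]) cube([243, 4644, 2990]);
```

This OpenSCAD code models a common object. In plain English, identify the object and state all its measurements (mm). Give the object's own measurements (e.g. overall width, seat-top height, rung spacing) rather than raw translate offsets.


A single room: four walls, each 2990 mm tall and 243 mm thick, enclosing an outside footprint 4660×5130 mm (x × y), no floor or roof. The front and back walls (−y and +y sides) run the full x-width; the side walls fit between their inner faces. A door opening 913 mm wide and 2044 mm tall is cut through the front wall from the floor up, its −x edge 2941 mm from the wall's −x end.


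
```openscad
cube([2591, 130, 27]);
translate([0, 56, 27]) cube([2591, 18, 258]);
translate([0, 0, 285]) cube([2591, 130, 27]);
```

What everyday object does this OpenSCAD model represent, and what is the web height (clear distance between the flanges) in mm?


An I-beam. The web height is 258 mm.

Two wide flanges with a thin centred web — an I-beam. Overall 312 mm minus two 27 mm flanges gives a web of 312 − 2·27 = 258 mm.


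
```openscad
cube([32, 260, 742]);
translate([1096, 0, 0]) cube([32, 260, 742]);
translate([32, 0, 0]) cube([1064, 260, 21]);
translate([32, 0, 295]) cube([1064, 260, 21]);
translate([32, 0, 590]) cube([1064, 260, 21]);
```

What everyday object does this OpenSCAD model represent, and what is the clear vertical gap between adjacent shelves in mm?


A bookshelf. The clear shelf gap is 274 mm.

Two tall side panels with 3 horizontal boards between them — a bookshelf. The first two shelf undersides are at z = 0 and z = 295; with shelf thickness 21, the clear gap is 295 − 0 − 21 = 274 mm.


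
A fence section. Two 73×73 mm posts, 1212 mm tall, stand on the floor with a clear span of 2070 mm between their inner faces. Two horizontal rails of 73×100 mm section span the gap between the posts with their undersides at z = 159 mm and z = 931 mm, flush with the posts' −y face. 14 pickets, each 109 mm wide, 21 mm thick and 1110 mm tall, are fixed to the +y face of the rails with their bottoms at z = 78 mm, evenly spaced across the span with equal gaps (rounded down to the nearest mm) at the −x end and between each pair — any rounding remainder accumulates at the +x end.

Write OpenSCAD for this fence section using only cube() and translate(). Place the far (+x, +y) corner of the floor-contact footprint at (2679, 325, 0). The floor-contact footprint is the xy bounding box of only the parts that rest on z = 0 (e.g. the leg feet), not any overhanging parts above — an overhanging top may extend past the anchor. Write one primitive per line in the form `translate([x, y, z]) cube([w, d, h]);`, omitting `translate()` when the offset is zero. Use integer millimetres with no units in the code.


translate([463, 252, 0]) cube([73, 73, 1212]);
translate([2606, 252, 0]) cube([73, 73, 1212]);
translate([536, 252, 159]) cube([2070, 73, 100]);
translate([536, 252, 931]) cube([2070, 73, 100]);
translate([572, 325, 78]) cube([109, 21, 1110]);
translate([717, 325, 78]) cube([109, 21, 1110]);
translate([862, 325, 78]) cube([109, 21, 1110]);
translate([1007, 325, 78]) cube([109, 21, 1110]);
translate([1152, 325, 78]) cube([109, 21, 1110]);
translate([1297, 325, 78]) cube([109, 21, 1110]);
translate([1442, 325, 78]) cube([109, 21, 1110]);
translate([1587, 325, 78]) cube([109, 21, 1110]);
translate([1732, 325, 78]) cube([109, 21, 1110]);
translate([1877, 325, 78]) cube([109, 21, 1110]);
translate([2022, 325, 78]) cube([109, 21, 1110]);
translate([2167, 325, 78]) cube([109, 21, 1110]);
translate([2312, 325, 78]) cube([109, 21, 1110]);
translate([2457, 325, 78]) cube([109, 21, 1110]);


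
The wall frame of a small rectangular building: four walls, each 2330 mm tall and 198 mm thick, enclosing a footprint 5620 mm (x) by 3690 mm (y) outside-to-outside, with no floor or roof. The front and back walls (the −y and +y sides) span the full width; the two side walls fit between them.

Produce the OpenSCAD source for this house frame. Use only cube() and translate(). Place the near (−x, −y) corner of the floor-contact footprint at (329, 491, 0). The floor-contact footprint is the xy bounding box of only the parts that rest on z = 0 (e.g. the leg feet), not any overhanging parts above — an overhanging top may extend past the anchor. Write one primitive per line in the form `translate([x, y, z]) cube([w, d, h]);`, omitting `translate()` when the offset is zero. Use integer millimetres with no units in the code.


translate([329, 491, 0]) cube([5620, 198, 2330]);
translate([329, 3983, 0]) cube([5620, 198, 2330]);
translate([329, 689, 0]) cube([198, 3294, 2330]);
translate([5751, 689, 0]) cube([198, 3294, 2330]);
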